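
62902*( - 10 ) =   -  629020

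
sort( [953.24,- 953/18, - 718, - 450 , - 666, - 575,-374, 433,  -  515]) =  [ - 718,-666, - 575  , - 515,- 450, - 374, - 953/18 , 433, 953.24 ] 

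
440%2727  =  440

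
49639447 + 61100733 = 110740180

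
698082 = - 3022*( - 231 )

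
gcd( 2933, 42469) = 7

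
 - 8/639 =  -8/639 = -0.01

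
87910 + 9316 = 97226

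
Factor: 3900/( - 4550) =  - 6/7 = - 2^1*3^1*7^( - 1 )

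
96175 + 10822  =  106997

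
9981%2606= 2163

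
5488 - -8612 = 14100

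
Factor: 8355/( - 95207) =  - 3^1*5^1*7^( - 2 ) * 29^( - 1) *67^(  -  1) * 557^1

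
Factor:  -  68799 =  -3^1*17^1*19^1*71^1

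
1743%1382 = 361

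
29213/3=9737+2/3 = 9737.67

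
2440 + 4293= 6733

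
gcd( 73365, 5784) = 3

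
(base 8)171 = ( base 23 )56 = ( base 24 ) 51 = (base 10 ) 121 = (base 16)79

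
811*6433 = 5217163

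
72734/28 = 2597 + 9/14 =2597.64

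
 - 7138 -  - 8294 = 1156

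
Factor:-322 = -2^1*7^1*23^1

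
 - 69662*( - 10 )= 696620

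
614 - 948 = -334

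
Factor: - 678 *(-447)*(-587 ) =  -2^1*3^2*113^1*149^1*587^1 = -177899742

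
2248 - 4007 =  - 1759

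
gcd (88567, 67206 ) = 1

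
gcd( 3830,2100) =10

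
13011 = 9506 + 3505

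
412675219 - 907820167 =-495144948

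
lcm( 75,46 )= 3450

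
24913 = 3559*7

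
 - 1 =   -  1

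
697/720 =697/720= 0.97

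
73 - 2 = 71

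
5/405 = 1/81=0.01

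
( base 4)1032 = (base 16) 4e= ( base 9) 86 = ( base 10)78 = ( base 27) 2O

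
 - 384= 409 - 793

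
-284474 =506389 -790863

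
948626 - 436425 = 512201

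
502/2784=251/1392  =  0.18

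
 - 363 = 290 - 653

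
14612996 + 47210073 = 61823069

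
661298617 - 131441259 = 529857358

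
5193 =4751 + 442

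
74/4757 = 74/4757= 0.02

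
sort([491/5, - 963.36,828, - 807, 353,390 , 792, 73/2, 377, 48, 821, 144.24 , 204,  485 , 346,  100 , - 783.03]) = [ - 963.36, - 807, - 783.03,  73/2, 48 , 491/5 , 100,144.24 , 204,346 , 353,377, 390,485,792,821,828] 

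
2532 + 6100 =8632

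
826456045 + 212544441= 1039000486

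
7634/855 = 8 + 794/855  =  8.93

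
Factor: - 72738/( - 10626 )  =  12123/1771 =3^3*7^( - 1 )*11^( - 1 ) *23^( - 1)*449^1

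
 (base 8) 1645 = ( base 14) 4a9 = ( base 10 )933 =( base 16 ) 3a5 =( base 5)12213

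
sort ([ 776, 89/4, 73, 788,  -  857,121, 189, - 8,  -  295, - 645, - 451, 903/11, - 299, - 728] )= [ - 857, - 728 ,  -  645, - 451,- 299, - 295 , - 8,89/4, 73,903/11,121, 189,  776,788 ] 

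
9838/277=35 +143/277  =  35.52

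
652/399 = 652/399 = 1.63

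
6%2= 0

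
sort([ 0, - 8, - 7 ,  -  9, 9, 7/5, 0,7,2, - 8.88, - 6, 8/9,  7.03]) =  [ - 9, - 8.88, - 8  , - 7, - 6,0, 0,8/9 , 7/5,2,  7, 7.03, 9]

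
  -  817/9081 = -1 + 8264/9081 = - 0.09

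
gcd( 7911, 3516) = 879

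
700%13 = 11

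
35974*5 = 179870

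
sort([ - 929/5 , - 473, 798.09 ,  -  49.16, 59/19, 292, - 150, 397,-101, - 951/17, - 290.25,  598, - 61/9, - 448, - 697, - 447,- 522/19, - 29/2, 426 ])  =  [-697, - 473 , - 448,-447, - 290.25 , - 929/5, - 150, - 101,-951/17,- 49.16,-522/19, - 29/2, - 61/9,59/19 , 292 , 397 , 426, 598, 798.09]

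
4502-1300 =3202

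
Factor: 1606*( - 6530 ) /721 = -2^2 * 5^1 * 7^( - 1)*11^1*73^1*103^(  -  1) * 653^1 =- 10487180/721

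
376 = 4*94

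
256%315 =256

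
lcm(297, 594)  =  594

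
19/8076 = 19/8076 = 0.00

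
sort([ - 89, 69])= [-89,69 ]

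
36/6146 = 18/3073 = 0.01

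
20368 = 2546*8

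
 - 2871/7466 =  - 1 + 4595/7466 = - 0.38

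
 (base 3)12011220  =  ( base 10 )3777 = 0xEC1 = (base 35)32W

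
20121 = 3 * 6707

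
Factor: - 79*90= - 7110 = - 2^1*3^2 * 5^1 * 79^1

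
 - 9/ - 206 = 9/206 = 0.04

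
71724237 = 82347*871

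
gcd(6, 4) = 2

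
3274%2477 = 797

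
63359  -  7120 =56239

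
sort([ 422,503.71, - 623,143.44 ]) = [  -  623,143.44,422,503.71 ] 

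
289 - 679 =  - 390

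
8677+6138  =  14815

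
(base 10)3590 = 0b111000000110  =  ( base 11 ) 2774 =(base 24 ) 65E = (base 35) 2WK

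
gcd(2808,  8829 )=27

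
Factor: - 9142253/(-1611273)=3^(-1 )*61^1*149873^1*537091^(-1 ) 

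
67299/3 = 22433 = 22433.00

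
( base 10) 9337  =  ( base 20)136h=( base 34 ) 82L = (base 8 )22171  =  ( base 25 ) enc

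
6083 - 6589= - 506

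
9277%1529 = 103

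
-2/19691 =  - 2/19691 = -  0.00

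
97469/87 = 1120 + 1/3 = 1120.33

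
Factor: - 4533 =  - 3^1*1511^1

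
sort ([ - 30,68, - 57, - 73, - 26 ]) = [-73,- 57, - 30, - 26,68]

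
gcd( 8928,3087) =9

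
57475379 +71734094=129209473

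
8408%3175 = 2058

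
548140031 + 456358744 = 1004498775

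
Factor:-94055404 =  - 2^2*67^1*71^1 *4943^1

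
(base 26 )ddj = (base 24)fl1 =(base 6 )110201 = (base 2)10001110111001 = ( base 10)9145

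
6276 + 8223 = 14499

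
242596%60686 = 60538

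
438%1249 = 438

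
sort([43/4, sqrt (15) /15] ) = [ sqrt (15)/15, 43/4] 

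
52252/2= 26126 = 26126.00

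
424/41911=424/41911 = 0.01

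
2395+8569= 10964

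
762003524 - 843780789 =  - 81777265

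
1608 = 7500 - 5892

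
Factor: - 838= - 2^1*419^1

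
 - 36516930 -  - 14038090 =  - 22478840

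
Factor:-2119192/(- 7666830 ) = 2^2 * 3^( - 2 )*5^( - 1) *17^( - 1 ) * 5011^( - 1 )*264899^1 = 1059596/3833415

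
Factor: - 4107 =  - 3^1*37^2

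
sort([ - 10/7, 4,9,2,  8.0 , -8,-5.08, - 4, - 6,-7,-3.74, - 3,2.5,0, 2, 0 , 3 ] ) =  [ - 8, - 7,  -  6, - 5.08, - 4, - 3.74, - 3,-10/7,0,0, 2,2, 2.5, 3, 4, 8.0,9]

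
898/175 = 5+23/175 = 5.13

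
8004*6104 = 48856416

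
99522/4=24880 + 1/2 = 24880.50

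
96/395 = 96/395 = 0.24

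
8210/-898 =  - 4105/449  =  - 9.14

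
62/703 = 62/703 = 0.09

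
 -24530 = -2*12265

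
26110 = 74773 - 48663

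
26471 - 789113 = - 762642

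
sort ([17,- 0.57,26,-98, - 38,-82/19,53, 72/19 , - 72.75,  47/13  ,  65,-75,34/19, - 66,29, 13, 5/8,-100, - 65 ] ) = [ - 100, - 98,  -  75 , - 72.75, - 66, - 65 , - 38, - 82/19,- 0.57, 5/8, 34/19,47/13 , 72/19,  13, 17,  26, 29,53, 65] 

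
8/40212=2/10053 = 0.00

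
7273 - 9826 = -2553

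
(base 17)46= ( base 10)74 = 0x4A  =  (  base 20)3E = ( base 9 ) 82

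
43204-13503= 29701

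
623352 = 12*51946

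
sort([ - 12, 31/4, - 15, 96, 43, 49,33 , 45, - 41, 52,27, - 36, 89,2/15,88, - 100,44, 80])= [ - 100, - 41,  -  36 , - 15,-12, 2/15,31/4,  27, 33, 43,44,45 , 49,52, 80, 88, 89,96]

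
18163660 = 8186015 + 9977645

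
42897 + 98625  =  141522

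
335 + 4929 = 5264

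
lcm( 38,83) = 3154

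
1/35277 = 1/35277  =  0.00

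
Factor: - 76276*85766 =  - 2^3*19^1*37^1*61^1*19069^1 = - 6541887416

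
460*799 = 367540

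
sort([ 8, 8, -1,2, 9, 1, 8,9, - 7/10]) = [  -  1, -7/10,  1,2,8,8, 8,9, 9 ]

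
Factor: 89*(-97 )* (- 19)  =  19^1*89^1*97^1  =  164027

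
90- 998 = - 908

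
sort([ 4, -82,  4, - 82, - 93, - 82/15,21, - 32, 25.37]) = [ - 93, - 82,  -  82, - 32 , - 82/15,4, 4, 21, 25.37]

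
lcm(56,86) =2408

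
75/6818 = 75/6818 = 0.01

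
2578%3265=2578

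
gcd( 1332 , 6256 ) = 4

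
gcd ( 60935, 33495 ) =35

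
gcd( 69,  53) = 1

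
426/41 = 426/41 = 10.39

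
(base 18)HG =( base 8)502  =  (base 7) 640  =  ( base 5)2242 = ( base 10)322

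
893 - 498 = 395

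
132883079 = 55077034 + 77806045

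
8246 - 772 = 7474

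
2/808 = 1/404=0.00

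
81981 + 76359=158340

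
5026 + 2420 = 7446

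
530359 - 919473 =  - 389114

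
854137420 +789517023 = 1643654443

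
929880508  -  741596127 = 188284381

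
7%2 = 1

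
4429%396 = 73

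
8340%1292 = 588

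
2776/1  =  2776 = 2776.00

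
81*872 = 70632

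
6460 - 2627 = 3833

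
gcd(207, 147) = 3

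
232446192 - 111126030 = 121320162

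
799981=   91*8791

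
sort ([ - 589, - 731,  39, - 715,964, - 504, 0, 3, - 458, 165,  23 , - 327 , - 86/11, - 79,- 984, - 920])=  [ - 984, - 920, - 731, - 715,-589, -504, - 458,  -  327, - 79, - 86/11, 0, 3, 23,39,165 , 964] 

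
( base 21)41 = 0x55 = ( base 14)61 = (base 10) 85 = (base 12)71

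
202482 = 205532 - 3050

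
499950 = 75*6666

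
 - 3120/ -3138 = 520/523 = 0.99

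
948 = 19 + 929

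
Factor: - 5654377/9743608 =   -  2^( - 3)*7^(  -  1)*37^1*152821^1*173993^(  -  1)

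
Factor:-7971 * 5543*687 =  - 3^2*23^1*229^1*241^1  *2657^1 = - 30353894811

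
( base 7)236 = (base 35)3k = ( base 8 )175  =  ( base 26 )4l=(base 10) 125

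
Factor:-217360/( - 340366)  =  440/689 = 2^3*5^1*11^1*13^( - 1)*53^( - 1)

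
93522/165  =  2834/5 = 566.80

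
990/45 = 22 = 22.00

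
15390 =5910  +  9480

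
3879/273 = 14 + 19/91 = 14.21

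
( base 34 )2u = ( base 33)2w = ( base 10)98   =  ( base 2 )1100010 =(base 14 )70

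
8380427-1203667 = 7176760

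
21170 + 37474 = 58644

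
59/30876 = 59/30876 = 0.00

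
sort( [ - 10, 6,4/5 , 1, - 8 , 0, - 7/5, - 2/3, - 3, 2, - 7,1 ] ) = [ - 10,-8, - 7, - 3,-7/5, - 2/3, 0 , 4/5 , 1 , 1,2,6] 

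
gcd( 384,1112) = 8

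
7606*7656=58231536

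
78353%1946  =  513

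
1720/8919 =1720/8919 = 0.19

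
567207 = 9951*57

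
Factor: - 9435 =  - 3^1*5^1 *17^1*37^1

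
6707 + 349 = 7056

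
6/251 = 6/251 = 0.02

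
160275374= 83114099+77161275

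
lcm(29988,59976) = 59976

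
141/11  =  12 + 9/11 = 12.82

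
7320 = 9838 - 2518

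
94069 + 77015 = 171084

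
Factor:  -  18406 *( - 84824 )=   2^4*23^1*461^1*9203^1 =1561270544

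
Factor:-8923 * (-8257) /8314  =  2^(-1)*23^1*359^1*4157^(-1)*8923^1 = 73677211/8314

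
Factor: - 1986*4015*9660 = -77026811400 = -2^3*3^2 * 5^2*7^1*11^1*23^1*73^1*331^1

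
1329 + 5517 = 6846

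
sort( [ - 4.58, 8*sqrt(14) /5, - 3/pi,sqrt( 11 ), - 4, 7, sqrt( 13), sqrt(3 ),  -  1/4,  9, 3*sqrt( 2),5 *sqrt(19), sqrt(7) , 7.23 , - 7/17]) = [ - 4.58,-4,  -  3/pi,  -  7/17, - 1/4,sqrt(3), sqrt ( 7 ), sqrt( 11 ), sqrt(13 ), 3*sqrt (2), 8*sqrt( 14)/5,  7, 7.23,9,5*  sqrt( 19) ] 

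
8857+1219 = 10076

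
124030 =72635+51395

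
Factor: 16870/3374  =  5^1  =  5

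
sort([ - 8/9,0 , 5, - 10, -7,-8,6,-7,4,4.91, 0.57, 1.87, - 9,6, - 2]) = [ - 10, - 9, - 8, - 7, - 7 , - 2, - 8/9,0,0.57,1.87,4,4.91, 5 , 6,6 ] 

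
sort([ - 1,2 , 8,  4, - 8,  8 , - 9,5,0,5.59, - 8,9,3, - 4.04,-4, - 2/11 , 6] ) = [  -  9, - 8, - 8, - 4.04, - 4, - 1, - 2/11,0, 2 , 3 , 4,5, 5.59,6,  8 , 8,9 ] 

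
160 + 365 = 525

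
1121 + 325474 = 326595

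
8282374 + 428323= 8710697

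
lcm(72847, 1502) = 145694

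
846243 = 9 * 94027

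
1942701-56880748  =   - 54938047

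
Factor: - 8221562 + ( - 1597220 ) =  - 9818782 = - 2^1*19^1*258389^1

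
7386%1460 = 86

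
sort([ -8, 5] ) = [ - 8,5]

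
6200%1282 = 1072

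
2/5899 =2/5899 = 0.00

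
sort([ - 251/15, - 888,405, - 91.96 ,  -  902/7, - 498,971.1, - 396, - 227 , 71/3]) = [-888,-498, - 396, - 227, - 902/7, - 91.96, - 251/15, 71/3,405,  971.1]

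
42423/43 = 42423/43 =986.58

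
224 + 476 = 700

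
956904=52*18402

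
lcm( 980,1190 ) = 16660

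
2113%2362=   2113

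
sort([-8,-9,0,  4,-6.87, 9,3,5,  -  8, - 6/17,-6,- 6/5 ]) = [-9,-8  , - 8,-6.87, - 6 ,- 6/5, - 6/17 , 0,3,4, 5 , 9 ]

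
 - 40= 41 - 81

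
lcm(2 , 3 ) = 6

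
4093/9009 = 4093/9009 = 0.45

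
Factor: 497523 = 3^1*13^1*12757^1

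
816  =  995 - 179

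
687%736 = 687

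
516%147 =75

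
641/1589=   641/1589 =0.40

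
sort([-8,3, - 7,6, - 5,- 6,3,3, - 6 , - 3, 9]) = [ -8, -7, - 6, - 6 , - 5, - 3,3 , 3,3,6, 9]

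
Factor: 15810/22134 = 5^1 * 7^( - 1)=5/7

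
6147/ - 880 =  - 7 +13/880 =- 6.99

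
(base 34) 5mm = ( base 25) ac0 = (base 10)6550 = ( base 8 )14626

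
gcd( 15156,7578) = 7578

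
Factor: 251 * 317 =251^1*317^1 = 79567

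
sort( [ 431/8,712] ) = [431/8, 712 ] 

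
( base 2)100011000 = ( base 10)280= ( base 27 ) aa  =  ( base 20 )e0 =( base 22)CG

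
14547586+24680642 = 39228228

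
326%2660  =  326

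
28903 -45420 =-16517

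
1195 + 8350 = 9545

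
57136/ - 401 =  - 143  +  207/401 =- 142.48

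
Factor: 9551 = 9551^1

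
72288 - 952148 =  - 879860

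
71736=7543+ 64193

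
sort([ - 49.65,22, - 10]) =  [ - 49.65, - 10,22 ]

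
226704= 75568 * 3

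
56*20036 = 1122016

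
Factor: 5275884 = 2^2*3^1*139^1*3163^1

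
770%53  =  28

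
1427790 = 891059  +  536731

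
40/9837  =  40/9837 = 0.00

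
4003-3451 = 552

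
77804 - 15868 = 61936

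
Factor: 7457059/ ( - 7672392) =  - 2^( - 3)*3^( - 2)*7^( - 1)*13^ (-1 )*71^1 *127^1*827^1*1171^(-1 ) 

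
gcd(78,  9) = 3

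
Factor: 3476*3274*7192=2^6*11^1*29^1*31^1 * 79^1*1637^1 = 81848009408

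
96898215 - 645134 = 96253081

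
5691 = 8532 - 2841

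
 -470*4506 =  - 2117820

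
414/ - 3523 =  - 1+3109/3523=- 0.12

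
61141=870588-809447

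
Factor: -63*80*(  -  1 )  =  2^4*3^2 * 5^1*7^1 = 5040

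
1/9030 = 1/9030  =  0.00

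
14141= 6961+7180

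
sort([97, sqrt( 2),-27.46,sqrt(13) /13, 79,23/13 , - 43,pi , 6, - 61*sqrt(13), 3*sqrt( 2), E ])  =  [ - 61*sqrt (13),  -  43, - 27.46,sqrt( 13) /13, sqrt(2), 23/13 , E, pi, 3*sqrt (2), 6,79, 97]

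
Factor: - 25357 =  - 25357^1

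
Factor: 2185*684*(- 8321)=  - 2^2*3^2*5^1 * 19^2*23^1 *53^1* 157^1=- 12436067340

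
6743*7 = 47201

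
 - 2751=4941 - 7692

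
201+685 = 886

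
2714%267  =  44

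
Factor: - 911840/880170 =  - 2^4*3^ (-1)*41^1* 139^1 * 29339^( - 1) = - 91184/88017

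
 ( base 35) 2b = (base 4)1101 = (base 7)144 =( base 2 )1010001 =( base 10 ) 81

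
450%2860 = 450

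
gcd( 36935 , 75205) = 445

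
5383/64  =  5383/64=   84.11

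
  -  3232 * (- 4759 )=15381088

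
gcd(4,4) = 4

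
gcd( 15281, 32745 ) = 2183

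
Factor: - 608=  - 2^5*19^1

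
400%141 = 118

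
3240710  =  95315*34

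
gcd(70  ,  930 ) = 10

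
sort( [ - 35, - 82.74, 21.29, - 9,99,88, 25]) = [- 82.74, - 35, - 9,21.29,25, 88,99 ] 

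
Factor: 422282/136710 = 139/45 = 3^(-2 ) * 5^(  -  1)*139^1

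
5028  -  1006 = 4022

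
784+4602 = 5386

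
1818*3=5454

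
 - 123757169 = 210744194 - 334501363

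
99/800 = 99/800 = 0.12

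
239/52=239/52  =  4.60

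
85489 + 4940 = 90429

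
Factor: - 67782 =-2^1 * 3^1*11^1*13^1 * 79^1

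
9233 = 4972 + 4261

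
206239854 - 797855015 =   -  591615161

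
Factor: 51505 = 5^1*10301^1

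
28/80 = 7/20 = 0.35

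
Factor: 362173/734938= 2^(-1)*7^1 * 31^1*1669^1*367469^( - 1 )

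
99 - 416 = - 317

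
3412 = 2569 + 843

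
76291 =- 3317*( - 23 ) 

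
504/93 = 168/31 = 5.42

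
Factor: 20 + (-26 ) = -6 = - 2^1*3^1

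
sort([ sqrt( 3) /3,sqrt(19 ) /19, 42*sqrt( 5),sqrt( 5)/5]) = [sqrt( 19)/19,  sqrt(5)/5, sqrt(3) /3, 42*sqrt(5)]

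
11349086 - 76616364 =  - 65267278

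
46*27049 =1244254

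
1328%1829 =1328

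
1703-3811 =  - 2108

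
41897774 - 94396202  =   - 52498428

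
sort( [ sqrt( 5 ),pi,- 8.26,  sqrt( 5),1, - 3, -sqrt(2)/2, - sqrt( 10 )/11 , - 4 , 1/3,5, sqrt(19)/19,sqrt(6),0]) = [  -  8.26,- 4, - 3, - sqrt( 2 ) /2, - sqrt(10)/11,0,sqrt( 19)/19,1/3,1,sqrt( 5 ),sqrt(5 ),  sqrt(6),pi, 5 ] 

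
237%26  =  3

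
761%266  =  229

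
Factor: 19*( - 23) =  - 19^1*23^1 = -437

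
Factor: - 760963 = -7^1*108709^1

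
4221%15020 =4221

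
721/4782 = 721/4782 = 0.15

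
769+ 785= 1554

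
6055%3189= 2866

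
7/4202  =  7/4202=0.00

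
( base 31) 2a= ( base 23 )33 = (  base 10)72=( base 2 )1001000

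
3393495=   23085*147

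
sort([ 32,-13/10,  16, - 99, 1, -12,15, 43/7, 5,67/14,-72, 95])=[ - 99, - 72, -12, - 13/10, 1, 67/14, 5, 43/7,15, 16, 32,95 ]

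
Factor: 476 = 2^2*7^1*17^1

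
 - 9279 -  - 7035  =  -2244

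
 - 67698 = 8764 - 76462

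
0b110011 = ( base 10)51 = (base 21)29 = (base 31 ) 1K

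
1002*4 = 4008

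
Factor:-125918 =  - 2^1*13^1*29^1 * 167^1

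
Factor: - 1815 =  - 3^1 *5^1*11^2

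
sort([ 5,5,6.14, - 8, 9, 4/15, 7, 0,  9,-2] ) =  [ - 8 , - 2, 0 , 4/15,  5, 5 , 6.14,7  ,  9, 9 ] 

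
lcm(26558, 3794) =26558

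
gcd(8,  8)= 8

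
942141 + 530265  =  1472406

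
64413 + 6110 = 70523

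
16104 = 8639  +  7465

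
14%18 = 14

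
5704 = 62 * 92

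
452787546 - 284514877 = 168272669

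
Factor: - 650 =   -  2^1*5^2 * 13^1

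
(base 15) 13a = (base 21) d7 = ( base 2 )100011000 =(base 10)280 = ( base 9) 341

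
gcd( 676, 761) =1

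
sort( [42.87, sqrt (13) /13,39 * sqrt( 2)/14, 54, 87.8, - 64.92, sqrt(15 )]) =[  -  64.92, sqrt(13 )/13 , sqrt(15),39*sqrt( 2)/14,42.87, 54,87.8]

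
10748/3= 3582 + 2/3= 3582.67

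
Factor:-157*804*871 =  -2^2*3^1*13^1*67^2*157^1 = -109944588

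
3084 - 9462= - 6378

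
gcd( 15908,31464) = 4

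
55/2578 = 55/2578 = 0.02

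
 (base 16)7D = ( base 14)8D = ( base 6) 325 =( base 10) 125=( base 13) 98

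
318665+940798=1259463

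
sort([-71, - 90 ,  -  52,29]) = [ - 90,-71,-52,29 ]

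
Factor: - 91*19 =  - 1729 =- 7^1*13^1 *19^1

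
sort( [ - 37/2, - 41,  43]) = [ - 41, - 37/2,43]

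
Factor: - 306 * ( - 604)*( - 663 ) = -122538312 = - 2^3*3^3*13^1*17^2*151^1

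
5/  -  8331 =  - 1+8326/8331  =  -0.00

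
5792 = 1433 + 4359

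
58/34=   29/17=1.71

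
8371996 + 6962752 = 15334748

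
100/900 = 1/9 = 0.11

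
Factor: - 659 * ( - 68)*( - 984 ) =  - 44095008 = -2^5 *3^1 * 17^1*41^1*659^1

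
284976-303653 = -18677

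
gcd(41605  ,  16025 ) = 5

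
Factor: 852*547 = 466044 = 2^2*3^1*71^1*547^1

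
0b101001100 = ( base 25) D7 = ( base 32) AC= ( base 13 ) 1C7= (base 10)332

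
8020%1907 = 392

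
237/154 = 1 + 83/154 = 1.54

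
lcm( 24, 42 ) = 168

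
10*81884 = 818840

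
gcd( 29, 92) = 1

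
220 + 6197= 6417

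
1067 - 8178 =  - 7111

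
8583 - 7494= 1089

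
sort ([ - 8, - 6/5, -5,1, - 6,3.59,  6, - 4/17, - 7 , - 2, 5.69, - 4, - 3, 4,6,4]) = [ - 8, - 7 , - 6, - 5, - 4, - 3, - 2, - 6/5, - 4/17, 1,3.59, 4, 4,5.69,6 , 6 ] 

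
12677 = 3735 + 8942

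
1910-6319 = - 4409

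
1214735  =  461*2635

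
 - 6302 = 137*( - 46)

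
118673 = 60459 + 58214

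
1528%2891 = 1528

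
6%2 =0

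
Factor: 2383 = 2383^1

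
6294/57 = 2098/19 = 110.42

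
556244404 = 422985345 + 133259059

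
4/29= 4/29= 0.14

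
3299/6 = 3299/6= 549.83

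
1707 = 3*569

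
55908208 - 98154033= - 42245825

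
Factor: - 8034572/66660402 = -2^1*3^(-1 )*7^1 * 13^1*22073^1*11110067^( - 1)=-  4017286/33330201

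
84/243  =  28/81= 0.35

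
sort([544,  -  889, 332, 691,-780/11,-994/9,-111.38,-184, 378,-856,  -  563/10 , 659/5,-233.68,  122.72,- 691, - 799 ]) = [ - 889, - 856, -799, - 691,-233.68,-184, - 111.38,-994/9, - 780/11, - 563/10,  122.72,659/5, 332, 378, 544, 691 ] 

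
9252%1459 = 498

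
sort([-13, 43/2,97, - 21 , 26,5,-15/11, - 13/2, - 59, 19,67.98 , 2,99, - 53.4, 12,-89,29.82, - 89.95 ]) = [ - 89.95,-89, - 59, - 53.4,-21, - 13, - 13/2, - 15/11, 2,5,  12,19, 43/2,26  ,  29.82,67.98, 97,99 ]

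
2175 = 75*29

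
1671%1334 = 337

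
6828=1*6828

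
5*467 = 2335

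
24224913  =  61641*393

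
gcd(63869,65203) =1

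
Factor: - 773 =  - 773^1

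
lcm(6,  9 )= 18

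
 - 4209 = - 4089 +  - 120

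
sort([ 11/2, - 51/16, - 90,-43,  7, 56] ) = [ - 90, - 43, - 51/16 , 11/2, 7,56]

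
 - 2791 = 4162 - 6953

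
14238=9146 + 5092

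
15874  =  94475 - 78601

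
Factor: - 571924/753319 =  - 2^2*7^(-1 )*23^(  -  1 )*4679^(-1)*142981^1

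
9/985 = 9/985 = 0.01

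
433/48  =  433/48 =9.02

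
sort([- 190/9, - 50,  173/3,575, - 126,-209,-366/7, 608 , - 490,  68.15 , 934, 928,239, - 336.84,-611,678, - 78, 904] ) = [ - 611, - 490, - 336.84,-209, -126, - 78, - 366/7,-50,-190/9 , 173/3,68.15, 239,575, 608, 678,904, 928,934 ]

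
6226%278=110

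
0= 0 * ( - 8943)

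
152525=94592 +57933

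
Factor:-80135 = - 5^1*11^1*31^1*47^1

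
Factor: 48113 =13^1*3701^1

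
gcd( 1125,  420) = 15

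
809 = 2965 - 2156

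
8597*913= 7849061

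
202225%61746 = 16987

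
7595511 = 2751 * 2761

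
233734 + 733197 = 966931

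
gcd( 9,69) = 3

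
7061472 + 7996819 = 15058291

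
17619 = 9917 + 7702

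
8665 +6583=15248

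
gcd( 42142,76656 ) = 2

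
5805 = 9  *645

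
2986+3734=6720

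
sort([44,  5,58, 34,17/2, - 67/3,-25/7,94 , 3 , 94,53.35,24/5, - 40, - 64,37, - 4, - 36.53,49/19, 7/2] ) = [ - 64, - 40, - 36.53, - 67/3,-4,-25/7 , 49/19,3,7/2,24/5 , 5 , 17/2, 34,  37,44,53.35,58, 94, 94]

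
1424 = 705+719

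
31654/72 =15827/36 = 439.64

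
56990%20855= 15280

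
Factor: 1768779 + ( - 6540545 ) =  - 2^1*2385883^1 = - 4771766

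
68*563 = 38284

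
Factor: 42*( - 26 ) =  - 2^2*3^1*7^1*13^1 =-1092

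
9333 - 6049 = 3284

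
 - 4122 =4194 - 8316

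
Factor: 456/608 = 2^( - 2)*3^1 = 3/4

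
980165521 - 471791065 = 508374456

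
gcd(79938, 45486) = 18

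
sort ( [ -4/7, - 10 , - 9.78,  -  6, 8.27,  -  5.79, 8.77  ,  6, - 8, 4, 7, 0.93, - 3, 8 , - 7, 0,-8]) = [-10 , - 9.78,- 8,-8, -7, - 6 , - 5.79, - 3, - 4/7, 0, 0.93  ,  4,  6,7,  8, 8.27, 8.77]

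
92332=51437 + 40895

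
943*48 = 45264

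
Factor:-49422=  - 2^1 * 3^1*8237^1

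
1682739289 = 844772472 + 837966817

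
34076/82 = 17038/41 = 415.56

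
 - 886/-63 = 886/63=   14.06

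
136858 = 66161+70697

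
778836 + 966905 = 1745741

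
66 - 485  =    -  419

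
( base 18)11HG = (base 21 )EEA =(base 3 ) 22212221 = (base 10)6478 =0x194e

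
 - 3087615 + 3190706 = 103091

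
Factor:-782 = -2^1*17^1* 23^1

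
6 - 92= - 86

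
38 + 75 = 113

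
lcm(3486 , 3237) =45318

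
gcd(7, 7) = 7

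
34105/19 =1795  =  1795.00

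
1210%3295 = 1210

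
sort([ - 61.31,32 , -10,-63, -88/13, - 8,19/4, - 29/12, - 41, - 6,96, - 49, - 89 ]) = [ - 89, - 63,  -  61.31, -49,-41, - 10, - 8, - 88/13,- 6, -29/12,19/4, 32, 96]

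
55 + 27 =82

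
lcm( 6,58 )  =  174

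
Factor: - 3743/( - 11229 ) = 3^( - 1) = 1/3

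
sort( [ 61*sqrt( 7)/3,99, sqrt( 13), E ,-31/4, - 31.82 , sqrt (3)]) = [ - 31.82, - 31/4,  sqrt(3),  E, sqrt( 13) , 61 * sqrt( 7 )/3,99 ]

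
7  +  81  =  88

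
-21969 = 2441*( - 9 )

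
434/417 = 434/417 = 1.04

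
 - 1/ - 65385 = 1/65385 = 0.00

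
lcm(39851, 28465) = 199255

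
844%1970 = 844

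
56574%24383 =7808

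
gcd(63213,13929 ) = 3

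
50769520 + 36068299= 86837819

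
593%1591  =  593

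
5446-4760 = 686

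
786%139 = 91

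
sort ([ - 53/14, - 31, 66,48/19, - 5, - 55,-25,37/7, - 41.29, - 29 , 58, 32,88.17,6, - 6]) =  [ - 55, - 41.29, - 31,  -  29, - 25, - 6, - 5, - 53/14, 48/19, 37/7, 6, 32,58, 66, 88.17 ]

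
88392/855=29464/285= 103.38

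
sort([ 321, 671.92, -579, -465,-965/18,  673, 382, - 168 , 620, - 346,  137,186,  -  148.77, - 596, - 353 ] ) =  [ - 596,-579,-465, - 353, - 346,-168, - 148.77, - 965/18,137 , 186,321 , 382,620,671.92,673]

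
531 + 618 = 1149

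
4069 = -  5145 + 9214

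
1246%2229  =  1246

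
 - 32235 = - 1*32235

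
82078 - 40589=41489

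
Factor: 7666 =2^1*3833^1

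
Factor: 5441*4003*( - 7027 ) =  - 153050329721 = -4003^1*5441^1*7027^1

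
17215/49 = 351+16/49=351.33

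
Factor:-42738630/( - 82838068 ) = 2^( - 1)*3^1 *5^1 * 11^1 * 67^1* 1933^1 * 3923^( - 1) * 5279^(-1) = 21369315/41419034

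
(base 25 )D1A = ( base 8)17740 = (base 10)8160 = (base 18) 1736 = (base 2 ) 1111111100000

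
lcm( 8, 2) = 8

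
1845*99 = 182655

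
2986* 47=140342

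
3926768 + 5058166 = 8984934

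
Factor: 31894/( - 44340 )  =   - 15947/22170 = - 2^( - 1)* 3^( - 1 ) * 5^ ( - 1 )*37^1 *431^1*739^(  -  1)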